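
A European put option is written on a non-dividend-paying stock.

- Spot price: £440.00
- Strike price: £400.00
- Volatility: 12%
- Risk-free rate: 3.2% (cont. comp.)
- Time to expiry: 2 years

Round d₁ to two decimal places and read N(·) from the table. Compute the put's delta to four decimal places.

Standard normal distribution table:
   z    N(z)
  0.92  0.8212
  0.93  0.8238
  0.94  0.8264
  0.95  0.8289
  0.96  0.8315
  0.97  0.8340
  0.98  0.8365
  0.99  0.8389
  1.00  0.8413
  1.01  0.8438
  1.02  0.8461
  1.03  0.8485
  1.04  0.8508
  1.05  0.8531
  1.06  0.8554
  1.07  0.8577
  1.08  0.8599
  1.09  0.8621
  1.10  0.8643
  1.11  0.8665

σ√T = 0.12 × 1.4142 = 0.1697
ln(S/K) + (r + σ²/2)T = ln(440/400) + (0.032 + 0.12²/2)·2 = 0.0953 + 0.0784 = 0.1737
d₁ = 0.1737 / 0.1697 = 1.0236 ⇒ 1.02
N(d₁) = N(1.02) = 0.8461
Δ_put = N(d₁) − 1 = 0.8461 − 1 = -0.1539

-0.1539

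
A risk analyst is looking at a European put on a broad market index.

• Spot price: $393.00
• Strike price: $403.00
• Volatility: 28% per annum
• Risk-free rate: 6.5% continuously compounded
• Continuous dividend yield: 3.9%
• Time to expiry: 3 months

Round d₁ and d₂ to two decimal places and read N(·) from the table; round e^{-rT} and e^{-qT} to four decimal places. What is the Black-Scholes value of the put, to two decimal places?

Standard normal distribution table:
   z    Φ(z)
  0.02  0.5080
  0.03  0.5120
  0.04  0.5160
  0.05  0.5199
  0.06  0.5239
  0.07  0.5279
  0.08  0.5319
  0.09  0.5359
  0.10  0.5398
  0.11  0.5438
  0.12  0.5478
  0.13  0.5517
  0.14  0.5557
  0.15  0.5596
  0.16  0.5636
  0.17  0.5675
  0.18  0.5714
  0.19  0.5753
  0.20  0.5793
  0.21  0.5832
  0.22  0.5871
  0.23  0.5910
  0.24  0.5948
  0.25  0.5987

$25.80

σ√T = 0.28 × 0.5000 = 0.1400
d₁ = [ln(393/403) + (0.065 − 0.039 + 0.28²/2)·0.25] / 0.1400 = [-0.0251 + 0.0163] / 0.1400 = -0.0630 ⇒ -0.06
d₂ = d₁ − σ√T = -0.0630 − 0.1400 = -0.2030 ⇒ -0.20
exp(−qT) = exp(−0.039·0.25) = 0.9903;  exp(−rT) = exp(−0.065·0.25) = 0.9839
P = 403·0.9839·N(0.20) − 393·0.9903·N(0.06) = 403·0.9839·0.5793 − 393·0.9903·0.5239 = 229.6992 − 203.8955 = 25.8037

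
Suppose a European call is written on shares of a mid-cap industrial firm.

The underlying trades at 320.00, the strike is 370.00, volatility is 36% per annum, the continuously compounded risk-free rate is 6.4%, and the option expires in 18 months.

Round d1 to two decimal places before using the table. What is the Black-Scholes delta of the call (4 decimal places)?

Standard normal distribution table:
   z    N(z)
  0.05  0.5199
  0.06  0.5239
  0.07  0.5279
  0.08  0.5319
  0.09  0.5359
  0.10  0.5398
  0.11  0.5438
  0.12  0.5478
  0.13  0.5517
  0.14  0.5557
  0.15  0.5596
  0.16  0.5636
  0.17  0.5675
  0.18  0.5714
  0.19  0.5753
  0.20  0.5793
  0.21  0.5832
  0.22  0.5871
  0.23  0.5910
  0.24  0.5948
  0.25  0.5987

0.5438

σ√T = 0.36·√1.5 = 0.4409
ln(S/K) + (r + σ²/2)T = ln(320/370) + (0.064 + 0.36²/2)·1.5 = -0.1452 + 0.1932 = 0.0480
d₁ = 0.0480 / 0.4409 = 0.1089 ≈ 0.11
N(d₁) = N(0.11) = 0.5438
Δ_call = N(d₁) = 0.5438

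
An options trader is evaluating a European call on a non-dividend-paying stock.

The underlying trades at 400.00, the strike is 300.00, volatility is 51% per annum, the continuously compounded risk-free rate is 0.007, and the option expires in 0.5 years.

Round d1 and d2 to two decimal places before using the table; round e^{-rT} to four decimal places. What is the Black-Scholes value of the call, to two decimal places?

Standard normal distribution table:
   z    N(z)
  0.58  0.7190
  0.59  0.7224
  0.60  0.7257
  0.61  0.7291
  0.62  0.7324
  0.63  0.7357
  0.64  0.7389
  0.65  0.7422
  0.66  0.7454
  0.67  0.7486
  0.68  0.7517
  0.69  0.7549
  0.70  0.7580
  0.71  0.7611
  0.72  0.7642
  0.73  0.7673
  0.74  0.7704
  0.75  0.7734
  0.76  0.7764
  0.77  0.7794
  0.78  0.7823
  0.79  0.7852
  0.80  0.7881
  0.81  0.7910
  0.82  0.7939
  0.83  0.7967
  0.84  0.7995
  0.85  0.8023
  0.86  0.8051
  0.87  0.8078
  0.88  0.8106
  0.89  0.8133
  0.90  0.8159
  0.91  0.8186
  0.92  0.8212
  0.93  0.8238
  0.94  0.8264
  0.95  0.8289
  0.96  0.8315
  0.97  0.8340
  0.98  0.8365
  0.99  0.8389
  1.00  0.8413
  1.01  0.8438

115.62

T = 0.5;  σ√T = 0.3606
d₁ = [ln(400/300) + (0.007 + ½·0.51²)·0.5] / (σ√T) = (0.2877 + 0.0685) / 0.3606 = 0.9878 ≈ 0.99
d₂ = 0.9878 − 0.3606 = 0.6271 ≈ 0.63
exp(−rT) = exp(−0.007·0.5) = 0.9965
N(d₁) = N(0.99) = 0.8389;  N(d₂) = N(0.63) = 0.7357
C = 400·0.8389 − 300·0.9965·0.7357 = 335.5600 − 219.9375 = 115.6225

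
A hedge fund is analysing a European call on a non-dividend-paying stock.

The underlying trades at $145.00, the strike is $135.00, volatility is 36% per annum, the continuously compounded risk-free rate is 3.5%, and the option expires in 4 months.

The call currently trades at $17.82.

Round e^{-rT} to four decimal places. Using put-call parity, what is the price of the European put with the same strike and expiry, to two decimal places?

$6.25

exp(−rT) = exp(−0.035·0.3333) = 0.9884
Put-call parity: C − P = S − K·e^(−rT) = 145 − 135·0.9884 = 145 − 133.4340 = 11.5660
P = C − (C − P) = 17.82 − (11.5660) = 6.2540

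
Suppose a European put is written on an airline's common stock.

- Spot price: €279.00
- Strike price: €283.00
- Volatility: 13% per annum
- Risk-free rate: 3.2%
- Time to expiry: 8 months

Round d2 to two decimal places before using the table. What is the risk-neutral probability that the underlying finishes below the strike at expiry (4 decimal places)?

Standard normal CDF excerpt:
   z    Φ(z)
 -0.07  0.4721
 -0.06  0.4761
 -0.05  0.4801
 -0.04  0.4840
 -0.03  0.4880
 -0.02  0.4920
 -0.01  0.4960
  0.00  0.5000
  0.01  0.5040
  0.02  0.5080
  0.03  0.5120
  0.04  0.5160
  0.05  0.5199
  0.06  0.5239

0.4960

σ√T = 0.13 × 0.8165 = 0.1061
d₁ = [ln(279/283) + (0.032 + 0.13²/2)·0.6667] / 0.1061 = [-0.0142 + 0.0270] / 0.1061 = 0.1199 which rounds to 0.12
d₂ = d₁ − σ√T = 0.1199 − 0.1061 = 0.0138 which rounds to 0.01
Risk-neutral Pr[S_T < K] = N(−d₂) = N(-0.01) = 0.4960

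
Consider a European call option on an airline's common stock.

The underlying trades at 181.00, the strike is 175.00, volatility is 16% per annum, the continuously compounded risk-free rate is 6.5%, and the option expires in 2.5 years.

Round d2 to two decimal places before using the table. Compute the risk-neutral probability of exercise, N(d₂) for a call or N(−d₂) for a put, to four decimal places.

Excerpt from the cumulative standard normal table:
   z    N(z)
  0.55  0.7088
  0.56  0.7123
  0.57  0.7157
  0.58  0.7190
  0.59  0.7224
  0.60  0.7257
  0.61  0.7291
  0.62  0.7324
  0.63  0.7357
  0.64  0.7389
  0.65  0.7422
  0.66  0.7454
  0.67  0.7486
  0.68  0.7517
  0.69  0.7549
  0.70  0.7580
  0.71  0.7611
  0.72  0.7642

T = 2.5;  σ√T = 0.2530
d₁ = [ln(181/175) + (0.065 + ½·0.16²)·2.5] / (σ√T) = (0.0337 + 0.1945) / 0.2530 = 0.9021 ⇒ 0.90
d₂ = 0.9021 − 0.2530 = 0.6491 ⇒ 0.65
Risk-neutral Pr[S_T > K] = N(d₂) = N(0.65) = 0.7422

0.7422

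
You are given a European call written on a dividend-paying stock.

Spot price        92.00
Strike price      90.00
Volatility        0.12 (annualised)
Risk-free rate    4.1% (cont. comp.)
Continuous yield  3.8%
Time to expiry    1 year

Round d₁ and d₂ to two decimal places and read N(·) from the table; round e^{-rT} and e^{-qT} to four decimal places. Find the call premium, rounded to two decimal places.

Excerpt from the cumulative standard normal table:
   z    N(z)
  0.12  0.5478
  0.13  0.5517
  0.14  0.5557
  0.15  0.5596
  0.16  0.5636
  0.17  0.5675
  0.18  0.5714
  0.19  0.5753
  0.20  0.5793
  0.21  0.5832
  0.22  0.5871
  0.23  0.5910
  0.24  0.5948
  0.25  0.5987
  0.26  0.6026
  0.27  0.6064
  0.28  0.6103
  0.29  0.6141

5.37

T = 1;  σ√T = 0.1200
ln(S/K) + (r − q + σ²/2)T = ln(92/90) + (0.041 − 0.038 + 0.12²/2)·1 = 0.0220 + 0.0102 = 0.0322
d₁ = 0.0322 / 0.1200 = 0.2682 which rounds to 0.27
d₂ = d₁ − σ√T = 0.2682 − 0.1200 = 0.1482 which rounds to 0.15
e^(−qT) = e^(−0.038·1) = 0.9627;  e^(−rT) = e^(−0.041·1) = 0.9598
N(d₁) = N(0.27) = 0.6064;  N(d₂) = N(0.15) = 0.5596
C = 92·0.9627·0.6064 − 90·0.9598·0.5596 = 53.7079 − 48.3394 = 5.3685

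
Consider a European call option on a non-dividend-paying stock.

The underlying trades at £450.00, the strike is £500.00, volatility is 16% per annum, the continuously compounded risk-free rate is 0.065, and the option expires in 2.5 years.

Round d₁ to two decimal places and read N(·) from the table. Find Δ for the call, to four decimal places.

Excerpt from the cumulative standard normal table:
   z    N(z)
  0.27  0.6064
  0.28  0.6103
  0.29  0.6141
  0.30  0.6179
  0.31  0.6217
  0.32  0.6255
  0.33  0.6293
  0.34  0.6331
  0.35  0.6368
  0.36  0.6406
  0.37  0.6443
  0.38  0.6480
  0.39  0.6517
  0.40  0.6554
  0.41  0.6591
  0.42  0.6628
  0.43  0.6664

T = 2.5;  σ√T = 0.2530
d₁ = [ln(450/500) + (0.065 + ½·0.16²)·2.5] / (σ√T) = (-0.1054 + 0.1945) / 0.2530 = 0.3524 ⇒ 0.35
N(d₁) = N(0.35) = 0.6368
Δ_call = N(d₁) = 0.6368

0.6368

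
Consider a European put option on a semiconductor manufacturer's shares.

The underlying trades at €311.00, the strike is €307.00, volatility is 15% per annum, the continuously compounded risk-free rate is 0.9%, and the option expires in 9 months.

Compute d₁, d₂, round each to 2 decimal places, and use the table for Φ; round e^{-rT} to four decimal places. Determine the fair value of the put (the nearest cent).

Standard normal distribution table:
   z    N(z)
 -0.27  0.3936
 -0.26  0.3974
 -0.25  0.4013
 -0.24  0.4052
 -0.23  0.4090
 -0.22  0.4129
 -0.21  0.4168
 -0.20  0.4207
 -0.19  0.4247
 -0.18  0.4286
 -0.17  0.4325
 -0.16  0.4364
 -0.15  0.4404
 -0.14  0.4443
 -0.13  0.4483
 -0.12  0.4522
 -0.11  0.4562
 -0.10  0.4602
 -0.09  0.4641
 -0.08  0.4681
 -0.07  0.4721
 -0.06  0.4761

σ√T = 0.15 × 0.8660 = 0.1299
ln(S/K) + (r + σ²/2)T = ln(311/307) + (0.009 + 0.15²/2)·0.75 = 0.0129 + 0.0152 = 0.0281
d₁ = 0.0281 / 0.1299 = 0.2166 → 0.22
d₂ = d₁ − σ√T = 0.2166 − 0.1299 = 0.0867 → 0.09
exp(−rT) = exp(−0.009·0.75) = 0.9933
N(−d₂) = N(-0.09) = 0.4641;  N(−d₁) = N(-0.22) = 0.4129
P = 307·0.9933·0.4641 − 311·0.4129 = 141.5241 − 128.4119 = 13.1122

€13.11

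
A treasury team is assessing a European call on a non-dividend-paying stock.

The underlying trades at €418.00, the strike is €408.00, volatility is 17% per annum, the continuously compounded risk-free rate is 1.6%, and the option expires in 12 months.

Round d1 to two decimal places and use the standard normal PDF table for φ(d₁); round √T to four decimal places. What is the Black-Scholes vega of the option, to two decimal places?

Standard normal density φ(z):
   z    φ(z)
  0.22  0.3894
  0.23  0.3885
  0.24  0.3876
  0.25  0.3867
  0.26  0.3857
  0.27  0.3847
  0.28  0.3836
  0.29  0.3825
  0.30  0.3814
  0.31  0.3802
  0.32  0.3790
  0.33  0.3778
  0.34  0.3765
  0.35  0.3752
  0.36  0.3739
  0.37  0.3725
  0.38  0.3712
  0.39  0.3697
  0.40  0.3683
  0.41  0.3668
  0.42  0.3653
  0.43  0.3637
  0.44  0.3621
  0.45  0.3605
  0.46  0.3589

σ√T = 0.17 × 1.0000 = 0.1700
ln(S/K) + (r + σ²/2)T = ln(418/408) + (0.016 + 0.17²/2)·1 = 0.0242 + 0.0305 = 0.0547
d₁ = 0.0547 / 0.1700 = 0.3216 ≈ 0.32
√T = √1 = 1.0000
φ(d₁) = φ(0.32) = 0.3790
vega = S·φ(d₁)·√T = 418·0.3790·1.0000 = 158.4220
(Vega is the same for a European call and put with the same parameters.)

158.42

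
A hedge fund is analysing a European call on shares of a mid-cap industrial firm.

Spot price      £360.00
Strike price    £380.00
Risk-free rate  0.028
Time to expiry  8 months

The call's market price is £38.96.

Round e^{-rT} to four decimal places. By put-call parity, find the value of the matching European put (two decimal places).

e^(−rT) = e^(−0.028·0.6667) = 0.9815
Put-call parity: C − P = S − K·e^(−rT) = 360 − 380·0.9815 = 360 − 372.9700 = -12.9700
P = C − (C − P) = 38.96 − (-12.9700) = 51.9300

£51.93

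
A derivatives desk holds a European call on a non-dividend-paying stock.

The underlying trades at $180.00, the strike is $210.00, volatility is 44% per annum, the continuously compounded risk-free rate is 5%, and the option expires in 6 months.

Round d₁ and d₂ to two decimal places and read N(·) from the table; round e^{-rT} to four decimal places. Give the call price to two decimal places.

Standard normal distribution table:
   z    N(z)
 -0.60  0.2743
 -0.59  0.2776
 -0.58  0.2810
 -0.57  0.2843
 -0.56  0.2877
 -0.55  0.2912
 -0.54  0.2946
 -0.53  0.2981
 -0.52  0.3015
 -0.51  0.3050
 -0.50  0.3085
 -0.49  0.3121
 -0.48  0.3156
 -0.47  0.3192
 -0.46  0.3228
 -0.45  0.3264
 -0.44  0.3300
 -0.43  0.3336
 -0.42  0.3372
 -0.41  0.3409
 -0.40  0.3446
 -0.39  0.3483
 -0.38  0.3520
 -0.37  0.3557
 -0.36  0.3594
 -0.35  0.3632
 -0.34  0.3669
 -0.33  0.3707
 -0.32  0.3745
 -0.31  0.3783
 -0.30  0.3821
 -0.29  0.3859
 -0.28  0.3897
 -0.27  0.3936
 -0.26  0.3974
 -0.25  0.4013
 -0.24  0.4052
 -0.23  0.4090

σ√T = 0.44 × 0.7071 = 0.3111
ln(S/K) + (r + σ²/2)T = ln(180/210) + (0.05 + 0.44²/2)·0.5 = -0.1542 + 0.0734 = -0.0808
d₁ = -0.0808 / 0.3111 = -0.2595 ≈ -0.26
d₂ = d₁ − σ√T = -0.2595 − 0.3111 = -0.5707 ≈ -0.57
e^(−rT) = e^(−0.05·0.5) = 0.9753
C = 180·N(-0.26) − 210·0.9753·N(-0.57) = 180·0.3974 − 210·0.9753·0.2843 = 71.5320 − 58.2283 = 13.3037

$13.30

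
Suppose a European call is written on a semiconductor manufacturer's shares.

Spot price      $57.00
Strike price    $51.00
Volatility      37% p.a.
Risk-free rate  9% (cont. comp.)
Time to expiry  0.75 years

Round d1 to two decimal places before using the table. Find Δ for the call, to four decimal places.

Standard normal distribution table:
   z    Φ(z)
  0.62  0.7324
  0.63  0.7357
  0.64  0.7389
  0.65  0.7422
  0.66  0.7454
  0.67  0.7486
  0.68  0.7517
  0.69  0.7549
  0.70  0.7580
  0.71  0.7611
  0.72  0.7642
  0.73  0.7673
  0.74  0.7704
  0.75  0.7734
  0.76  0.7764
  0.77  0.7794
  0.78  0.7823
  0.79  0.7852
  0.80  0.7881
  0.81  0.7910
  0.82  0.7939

0.7642

σ√T = 0.37 × 0.8660 = 0.3204
ln(S/K) + (r + σ²/2)T = ln(57/51) + (0.09 + 0.37²/2)·0.75 = 0.1112 + 0.1188 = 0.2301
d₁ = 0.2301 / 0.3204 = 0.7180 ≈ 0.72
N(d₁) = N(0.72) = 0.7642
Δ_call = N(d₁) = 0.7642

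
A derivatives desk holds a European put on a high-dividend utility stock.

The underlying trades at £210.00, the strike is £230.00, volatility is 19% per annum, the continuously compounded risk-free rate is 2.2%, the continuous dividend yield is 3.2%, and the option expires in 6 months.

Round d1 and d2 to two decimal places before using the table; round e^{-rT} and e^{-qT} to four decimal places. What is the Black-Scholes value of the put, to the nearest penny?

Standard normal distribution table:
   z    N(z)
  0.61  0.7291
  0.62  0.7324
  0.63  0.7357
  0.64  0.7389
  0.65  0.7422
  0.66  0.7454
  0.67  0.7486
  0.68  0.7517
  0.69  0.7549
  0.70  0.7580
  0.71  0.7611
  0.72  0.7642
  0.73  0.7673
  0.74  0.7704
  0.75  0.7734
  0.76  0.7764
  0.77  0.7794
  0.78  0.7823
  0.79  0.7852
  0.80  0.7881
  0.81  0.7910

σ√T = 0.19·√0.5 = 0.1344
d₁ = [ln(210/230) + (0.022 − 0.032 + ½·0.19²)·0.5] / (σ√T) = (-0.0910 + 0.0040) / 0.1344 = -0.6472 which rounds to -0.65
d₂ = -0.6472 − 0.1344 = -0.7815 which rounds to -0.78
exp(−qT) = exp(−0.032·0.5) = 0.9841;  exp(−rT) = exp(−0.022·0.5) = 0.9891
N(−d₂) = N(0.78) = 0.7823;  N(−d₁) = N(0.65) = 0.7422
P = 230·0.9891·0.7823 − 210·0.9841·0.7422 = 177.9678 − 153.3838 = 24.5840

£24.58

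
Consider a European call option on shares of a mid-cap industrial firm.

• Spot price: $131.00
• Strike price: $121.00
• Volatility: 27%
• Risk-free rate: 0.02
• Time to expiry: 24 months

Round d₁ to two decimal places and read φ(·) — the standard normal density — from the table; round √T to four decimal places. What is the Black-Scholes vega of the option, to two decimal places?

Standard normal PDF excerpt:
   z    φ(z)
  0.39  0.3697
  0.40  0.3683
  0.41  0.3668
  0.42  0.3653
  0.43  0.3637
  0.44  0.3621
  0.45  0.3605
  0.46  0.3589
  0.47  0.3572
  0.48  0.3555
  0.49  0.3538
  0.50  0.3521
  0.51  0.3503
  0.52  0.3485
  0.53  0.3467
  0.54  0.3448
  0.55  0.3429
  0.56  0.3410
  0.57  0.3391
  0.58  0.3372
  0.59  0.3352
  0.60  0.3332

σ√T = 0.27·√2 = 0.3818
ln(S/K) + (r + σ²/2)T = ln(131/121) + (0.02 + 0.27²/2)·2 = 0.0794 + 0.1129 = 0.1923
d₁ = 0.1923 / 0.3818 = 0.5036 → 0.50
√T = √2 = 1.4142
φ(d₁) = φ(0.50) = 0.3521
vega = S·φ(d₁)·√T = 131·0.3521·1.4142 = 65.2301

65.23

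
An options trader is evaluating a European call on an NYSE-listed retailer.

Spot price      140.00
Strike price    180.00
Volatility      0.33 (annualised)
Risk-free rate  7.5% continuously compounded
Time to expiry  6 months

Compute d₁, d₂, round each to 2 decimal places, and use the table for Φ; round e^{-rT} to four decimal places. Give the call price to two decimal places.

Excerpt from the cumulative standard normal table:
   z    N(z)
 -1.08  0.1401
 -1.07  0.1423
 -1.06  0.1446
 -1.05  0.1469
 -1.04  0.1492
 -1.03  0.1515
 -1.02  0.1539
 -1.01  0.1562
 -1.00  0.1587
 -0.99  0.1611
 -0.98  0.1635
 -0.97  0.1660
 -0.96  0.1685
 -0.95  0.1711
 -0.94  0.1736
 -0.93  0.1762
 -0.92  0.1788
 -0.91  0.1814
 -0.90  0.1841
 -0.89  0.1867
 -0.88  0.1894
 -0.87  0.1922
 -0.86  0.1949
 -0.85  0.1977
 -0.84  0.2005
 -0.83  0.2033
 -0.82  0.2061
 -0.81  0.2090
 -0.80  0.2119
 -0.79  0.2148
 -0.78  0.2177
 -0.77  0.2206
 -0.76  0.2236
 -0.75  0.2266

σ√T = 0.33 × 0.7071 = 0.2333
d₁ = [ln(140/180) + (0.075 + 0.33²/2)·0.5] / 0.2333 = [-0.2513 + 0.0647] / 0.2333 = -0.7996 ≈ -0.80
d₂ = d₁ − σ√T = -0.7996 − 0.2333 = -1.0330 ≈ -1.03
e^(−rT) = e^(−0.075·0.5) = 0.9632
C = 140·N(-0.80) − 180·0.9632·N(-1.03) = 140·0.2119 − 180·0.9632·0.1515 = 29.6660 − 26.2665 = 3.3995

3.40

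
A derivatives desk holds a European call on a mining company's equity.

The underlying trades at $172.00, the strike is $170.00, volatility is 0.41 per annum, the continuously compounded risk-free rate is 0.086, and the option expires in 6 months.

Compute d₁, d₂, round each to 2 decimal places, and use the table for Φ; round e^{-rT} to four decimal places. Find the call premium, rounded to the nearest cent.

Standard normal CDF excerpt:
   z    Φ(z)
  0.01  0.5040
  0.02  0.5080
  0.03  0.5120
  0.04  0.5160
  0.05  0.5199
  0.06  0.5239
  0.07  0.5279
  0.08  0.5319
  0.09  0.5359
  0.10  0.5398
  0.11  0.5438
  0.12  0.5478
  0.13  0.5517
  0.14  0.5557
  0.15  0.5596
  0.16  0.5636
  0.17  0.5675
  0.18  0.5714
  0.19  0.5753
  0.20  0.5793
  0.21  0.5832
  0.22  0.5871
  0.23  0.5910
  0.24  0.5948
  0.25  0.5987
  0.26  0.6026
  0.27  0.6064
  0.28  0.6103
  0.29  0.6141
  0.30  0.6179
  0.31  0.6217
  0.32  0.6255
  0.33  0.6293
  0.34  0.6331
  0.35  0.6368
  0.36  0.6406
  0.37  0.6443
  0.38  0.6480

$24.21

σ√T = 0.41 × 0.7071 = 0.2899
d₁ = [ln(172/170) + (0.086 + 0.41²/2)·0.5] / 0.2899 = [0.0117 + 0.0850] / 0.2899 = 0.3336 ⇒ 0.33
d₂ = d₁ − σ√T = 0.3336 − 0.2899 = 0.0437 ⇒ 0.04
e^(−rT) = e^(−0.086·0.5) = 0.9579
N(d₁) = N(0.33) = 0.6293;  N(d₂) = N(0.04) = 0.5160
C = 172·0.6293 − 170·0.9579·0.5160 = 108.2396 − 84.0270 = 24.2126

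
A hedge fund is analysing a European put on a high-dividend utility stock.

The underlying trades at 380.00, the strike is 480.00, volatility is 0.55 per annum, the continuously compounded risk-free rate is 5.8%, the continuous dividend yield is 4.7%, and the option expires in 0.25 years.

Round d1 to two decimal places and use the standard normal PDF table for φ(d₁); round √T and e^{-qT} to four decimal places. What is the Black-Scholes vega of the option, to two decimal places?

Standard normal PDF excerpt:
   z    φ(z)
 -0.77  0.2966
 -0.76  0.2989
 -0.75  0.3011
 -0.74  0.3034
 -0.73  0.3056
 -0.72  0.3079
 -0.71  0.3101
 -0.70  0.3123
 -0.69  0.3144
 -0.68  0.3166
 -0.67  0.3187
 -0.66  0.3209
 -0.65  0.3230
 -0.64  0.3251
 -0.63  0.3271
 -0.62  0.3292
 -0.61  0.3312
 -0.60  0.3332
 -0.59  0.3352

58.64

σ√T = 0.55 × 0.5000 = 0.2750
ln(S/K) + (r − q + σ²/2)T = ln(380/480) + (0.058 − 0.047 + 0.55²/2)·0.25 = -0.2336 + 0.0406 = -0.1931
d₁ = -0.1931 / 0.2750 = -0.7020 ⇒ -0.70
√T = √0.25 = 0.5000
φ(d₁) = φ(-0.70) = 0.3123
e^(−qT) = e^(−0.047·0.25) = 0.9883
vega = S·e^(−qT)·φ(d₁)·√T = 380·0.9883·0.3123·0.5000 = 58.6428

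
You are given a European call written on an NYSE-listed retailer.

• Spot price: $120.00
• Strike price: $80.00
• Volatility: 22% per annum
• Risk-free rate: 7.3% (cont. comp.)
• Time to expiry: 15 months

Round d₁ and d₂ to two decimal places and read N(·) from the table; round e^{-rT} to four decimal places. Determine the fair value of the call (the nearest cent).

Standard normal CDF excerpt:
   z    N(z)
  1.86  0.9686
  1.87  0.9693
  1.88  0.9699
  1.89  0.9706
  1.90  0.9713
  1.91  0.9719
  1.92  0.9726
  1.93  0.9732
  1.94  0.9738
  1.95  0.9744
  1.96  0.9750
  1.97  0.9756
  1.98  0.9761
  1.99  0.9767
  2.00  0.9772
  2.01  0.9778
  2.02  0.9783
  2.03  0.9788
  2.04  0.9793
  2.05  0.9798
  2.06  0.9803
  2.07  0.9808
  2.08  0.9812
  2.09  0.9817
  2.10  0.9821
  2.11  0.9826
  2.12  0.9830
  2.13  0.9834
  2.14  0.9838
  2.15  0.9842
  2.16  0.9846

T = 1.25;  σ√T = 0.2460
d₁ = [ln(120/80) + (0.073 + ½·0.22²)·1.25] / (σ√T) = (0.4055 + 0.1215) / 0.2460 = 2.1424 which rounds to 2.14
d₂ = 2.1424 − 0.2460 = 1.8965 which rounds to 1.90
e^(−rT) = e^(−0.073·1.25) = 0.9128
C = 120·N(2.14) − 80·0.9128·N(1.90) = 120·0.9838 − 80·0.9128·0.9713 = 118.0560 − 70.9282 = 47.1278

$47.13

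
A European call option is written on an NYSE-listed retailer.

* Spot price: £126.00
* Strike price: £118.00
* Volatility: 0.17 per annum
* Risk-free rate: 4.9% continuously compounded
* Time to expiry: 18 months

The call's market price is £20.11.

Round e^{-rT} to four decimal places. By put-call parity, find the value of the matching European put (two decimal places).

exp(−rT) = exp(−0.049·1.5) = 0.9291
Put-call parity: C − P = S − K·e^(−rT) = 126 − 118·0.9291 = 126 − 109.6338 = 16.3662
P = C − (C − P) = 20.11 − (16.3662) = 3.7438

£3.74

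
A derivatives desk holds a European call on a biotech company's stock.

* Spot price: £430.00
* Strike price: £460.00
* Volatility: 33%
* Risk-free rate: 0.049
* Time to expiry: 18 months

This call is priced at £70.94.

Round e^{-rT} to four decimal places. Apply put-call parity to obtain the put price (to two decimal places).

e^(−rT) = e^(−0.049·1.5) = 0.9291
Put-call parity: C − P = S − K·e^(−rT) = 430 − 460·0.9291 = 430 − 427.3860 = 2.6140
P = C − (C − P) = 70.94 − (2.6140) = 68.3260

£68.33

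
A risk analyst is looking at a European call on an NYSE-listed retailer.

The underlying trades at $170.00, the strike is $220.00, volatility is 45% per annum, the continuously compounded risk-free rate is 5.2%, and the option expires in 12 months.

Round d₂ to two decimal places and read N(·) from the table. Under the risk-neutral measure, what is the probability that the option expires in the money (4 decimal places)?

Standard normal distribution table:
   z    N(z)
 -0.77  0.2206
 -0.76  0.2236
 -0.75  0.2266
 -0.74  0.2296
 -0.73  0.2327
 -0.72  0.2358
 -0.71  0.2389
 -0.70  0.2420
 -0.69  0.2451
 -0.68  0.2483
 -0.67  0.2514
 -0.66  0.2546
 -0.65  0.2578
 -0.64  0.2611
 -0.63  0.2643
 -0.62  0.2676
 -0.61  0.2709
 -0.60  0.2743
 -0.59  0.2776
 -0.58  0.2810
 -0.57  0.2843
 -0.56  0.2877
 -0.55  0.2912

σ√T = 0.45 × 1.0000 = 0.4500
d₁ = [ln(170/220) + (0.052 + 0.45²/2)·1] / 0.4500 = [-0.2578 + 0.1532] / 0.4500 = -0.2324 ≈ -0.23
d₂ = d₁ − σ√T = -0.2324 − 0.4500 = -0.6824 ≈ -0.68
Pr(exercise) under Q = N(d₂) = 0.2483

0.2483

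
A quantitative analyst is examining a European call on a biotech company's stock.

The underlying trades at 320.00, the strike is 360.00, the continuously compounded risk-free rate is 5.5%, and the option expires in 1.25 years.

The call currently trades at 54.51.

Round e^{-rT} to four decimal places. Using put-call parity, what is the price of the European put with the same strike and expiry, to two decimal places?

exp(−rT) = exp(−0.055·1.25) = 0.9336
Put-call parity: C − P = S − K·e^(−rT) = 320 − 360·0.9336 = 320 − 336.0960 = -16.0960
P = C − (C − P) = 54.51 − (-16.0960) = 70.6060

70.61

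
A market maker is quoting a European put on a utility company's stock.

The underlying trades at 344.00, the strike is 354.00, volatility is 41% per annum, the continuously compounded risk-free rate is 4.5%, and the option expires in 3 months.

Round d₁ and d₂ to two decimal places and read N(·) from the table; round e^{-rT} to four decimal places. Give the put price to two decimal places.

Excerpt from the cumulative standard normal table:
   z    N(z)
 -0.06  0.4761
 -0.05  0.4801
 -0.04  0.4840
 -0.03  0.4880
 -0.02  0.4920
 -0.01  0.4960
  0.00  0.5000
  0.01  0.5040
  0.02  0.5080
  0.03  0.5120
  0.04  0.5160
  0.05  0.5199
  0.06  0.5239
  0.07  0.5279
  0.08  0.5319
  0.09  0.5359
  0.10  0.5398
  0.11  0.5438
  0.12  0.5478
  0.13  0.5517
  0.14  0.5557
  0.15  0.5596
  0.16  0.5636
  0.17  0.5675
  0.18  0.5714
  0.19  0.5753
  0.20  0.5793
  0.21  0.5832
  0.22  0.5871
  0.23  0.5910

32.13

T = 0.25;  σ√T = 0.2050
d₁ = [ln(344/354) + (0.045 + 0.41²/2)·0.25] / 0.2050 = [-0.0287 + 0.0323] / 0.2050 = 0.0176 ≈ 0.02
d₂ = d₁ − σ√T = 0.0176 − 0.2050 = -0.1874 ≈ -0.19
e^(−rT) = e^(−0.045·0.25) = 0.9888
N(−d₂) = N(0.19) = 0.5753;  N(−d₁) = N(-0.02) = 0.4920
P = 354·0.9888·0.5753 − 344·0.4920 = 201.3753 − 169.2480 = 32.1273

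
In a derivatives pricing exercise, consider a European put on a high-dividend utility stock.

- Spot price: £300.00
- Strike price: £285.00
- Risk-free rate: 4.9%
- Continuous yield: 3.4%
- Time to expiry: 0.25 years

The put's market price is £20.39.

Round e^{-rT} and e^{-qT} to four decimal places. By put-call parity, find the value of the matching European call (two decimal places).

£36.32

exp(−qT) = exp(−0.034·0.25) = 0.9915;  exp(−rT) = exp(−0.049·0.25) = 0.9878
Put-call parity: C − P = S·e^(−qT) − K·e^(−rT) = 300·0.9915 − 285·0.9878 = 297.4500 − 281.5230 = 15.9270
C = P + (C − P) = 20.39 + (15.9270) = 36.3170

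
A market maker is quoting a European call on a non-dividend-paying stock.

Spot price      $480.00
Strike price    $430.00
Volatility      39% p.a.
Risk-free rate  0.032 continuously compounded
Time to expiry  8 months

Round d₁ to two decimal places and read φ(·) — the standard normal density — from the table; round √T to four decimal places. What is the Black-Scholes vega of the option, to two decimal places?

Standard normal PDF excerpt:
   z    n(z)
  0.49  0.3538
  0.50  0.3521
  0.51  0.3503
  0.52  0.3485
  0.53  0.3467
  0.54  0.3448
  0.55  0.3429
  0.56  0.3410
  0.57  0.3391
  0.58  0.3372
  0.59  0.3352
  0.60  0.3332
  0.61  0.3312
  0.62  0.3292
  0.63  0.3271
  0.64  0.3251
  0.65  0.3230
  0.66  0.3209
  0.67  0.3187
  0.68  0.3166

132.90

σ√T = 0.39·√0.6667 = 0.3184
d₁ = [ln(480/430) + (0.032 + 0.39²/2)·0.6667] / 0.3184 = [0.1100 + 0.0720] / 0.3184 = 0.5717 which rounds to 0.57
√T = √0.6667 = 0.8165
φ(d₁) = φ(0.57) = 0.3391
vega = S·φ(d₁)·√T = 480·0.3391·0.8165 = 132.9001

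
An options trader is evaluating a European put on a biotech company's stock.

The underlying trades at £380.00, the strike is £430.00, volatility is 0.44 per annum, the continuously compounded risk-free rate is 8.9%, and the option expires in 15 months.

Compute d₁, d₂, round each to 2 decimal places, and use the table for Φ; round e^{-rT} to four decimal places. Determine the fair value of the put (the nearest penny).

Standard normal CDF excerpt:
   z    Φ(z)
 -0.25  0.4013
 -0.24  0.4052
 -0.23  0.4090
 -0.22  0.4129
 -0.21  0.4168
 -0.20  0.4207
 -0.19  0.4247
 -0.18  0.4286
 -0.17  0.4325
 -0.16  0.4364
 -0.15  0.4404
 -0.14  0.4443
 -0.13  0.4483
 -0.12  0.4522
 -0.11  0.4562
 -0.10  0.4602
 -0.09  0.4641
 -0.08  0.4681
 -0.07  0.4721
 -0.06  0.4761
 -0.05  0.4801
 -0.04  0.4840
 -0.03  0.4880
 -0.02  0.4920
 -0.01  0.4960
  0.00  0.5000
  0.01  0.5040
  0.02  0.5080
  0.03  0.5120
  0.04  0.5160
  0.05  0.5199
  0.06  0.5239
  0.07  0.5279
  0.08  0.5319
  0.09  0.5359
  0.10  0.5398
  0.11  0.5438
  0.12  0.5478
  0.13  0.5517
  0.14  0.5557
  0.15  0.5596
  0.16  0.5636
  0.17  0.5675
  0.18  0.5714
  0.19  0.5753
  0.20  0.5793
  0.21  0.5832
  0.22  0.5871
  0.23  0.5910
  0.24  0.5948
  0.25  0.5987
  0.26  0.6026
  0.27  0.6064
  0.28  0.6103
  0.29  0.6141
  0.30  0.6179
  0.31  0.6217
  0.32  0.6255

T = 1.25;  σ√T = 0.4919
d₁ = [ln(380/430) + (0.089 + 0.44²/2)·1.25] / 0.4919 = [-0.1236 + 0.2322] / 0.4919 = 0.2208 ⇒ 0.22
d₂ = d₁ − σ√T = 0.2208 − 0.4919 = -0.2711 ⇒ -0.27
exp(−rT) = exp(−0.089·1.25) = 0.8947
N(−d₂) = N(0.27) = 0.6064;  N(−d₁) = N(-0.22) = 0.4129
P = 430·0.8947·0.6064 − 380·0.4129 = 233.2948 − 156.9020 = 76.3928

£76.39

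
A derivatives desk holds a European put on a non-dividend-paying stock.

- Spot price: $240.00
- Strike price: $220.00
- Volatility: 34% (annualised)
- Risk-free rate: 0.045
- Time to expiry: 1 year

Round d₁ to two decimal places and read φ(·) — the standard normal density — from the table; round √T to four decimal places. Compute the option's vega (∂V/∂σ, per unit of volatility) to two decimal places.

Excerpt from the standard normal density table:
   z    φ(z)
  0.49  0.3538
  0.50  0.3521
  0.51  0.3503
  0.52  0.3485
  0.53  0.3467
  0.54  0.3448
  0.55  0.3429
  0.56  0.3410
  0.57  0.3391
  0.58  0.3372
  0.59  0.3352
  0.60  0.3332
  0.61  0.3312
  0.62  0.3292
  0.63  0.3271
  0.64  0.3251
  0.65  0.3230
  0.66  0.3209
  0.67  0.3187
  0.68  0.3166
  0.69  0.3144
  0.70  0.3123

81.84

σ√T = 0.34·√1 = 0.3400
d₁ = [ln(240/220) + (0.045 + ½·0.34²)·1] / (σ√T) = (0.0870 + 0.1028) / 0.3400 = 0.5583 which rounds to 0.56
√T = √1 = 1.0000
φ(d₁) = φ(0.56) = 0.3410
vega = S·φ(d₁)·√T = 240·0.3410·1.0000 = 81.8400
(The call has the same vega.)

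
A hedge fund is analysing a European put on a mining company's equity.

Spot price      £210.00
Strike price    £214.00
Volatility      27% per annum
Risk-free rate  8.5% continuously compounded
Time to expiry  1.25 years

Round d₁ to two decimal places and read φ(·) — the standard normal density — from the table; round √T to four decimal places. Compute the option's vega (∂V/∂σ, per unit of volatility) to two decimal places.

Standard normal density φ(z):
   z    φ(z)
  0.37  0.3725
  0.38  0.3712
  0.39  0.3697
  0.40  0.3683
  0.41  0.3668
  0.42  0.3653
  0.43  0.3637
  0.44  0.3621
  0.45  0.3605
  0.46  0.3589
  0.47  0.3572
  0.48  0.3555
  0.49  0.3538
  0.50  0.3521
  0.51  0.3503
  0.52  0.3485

85.01

σ√T = 0.27·√1.25 = 0.3019
d₁ = [ln(210/214) + (0.085 + 0.27²/2)·1.25] / 0.3019 = [-0.0189 + 0.1518] / 0.3019 = 0.4404 → 0.44
√T = √1.25 = 1.1180
φ(d₁) = φ(0.44) = 0.3621
vega = S·φ(d₁)·√T = 210·0.3621·1.1180 = 85.0138
(The call has the same vega.)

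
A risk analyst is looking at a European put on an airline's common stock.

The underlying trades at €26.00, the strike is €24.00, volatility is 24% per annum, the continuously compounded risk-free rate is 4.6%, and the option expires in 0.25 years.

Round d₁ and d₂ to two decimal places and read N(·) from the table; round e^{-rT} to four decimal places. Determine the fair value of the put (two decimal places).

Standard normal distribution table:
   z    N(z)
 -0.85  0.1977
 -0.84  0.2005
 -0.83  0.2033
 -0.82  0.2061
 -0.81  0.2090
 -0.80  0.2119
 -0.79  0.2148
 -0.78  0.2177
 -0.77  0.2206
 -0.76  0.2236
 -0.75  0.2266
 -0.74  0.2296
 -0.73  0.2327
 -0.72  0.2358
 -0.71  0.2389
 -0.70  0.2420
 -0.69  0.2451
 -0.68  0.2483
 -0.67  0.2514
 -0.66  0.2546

T = 0.25;  σ√T = 0.1200
d₁ = [ln(26/24) + (0.046 + 0.24²/2)·0.25] / 0.1200 = [0.0800 + 0.0187] / 0.1200 = 0.8229 which rounds to 0.82
d₂ = d₁ − σ√T = 0.8229 − 0.1200 = 0.7029 which rounds to 0.70
e^(−rT) = e^(−0.046·0.25) = 0.9886
P = 24·0.9886·N(-0.70) − 26·N(-0.82) = 24·0.9886·0.2420 − 26·0.2061 = 5.7418 − 5.3586 = 0.3832

€0.38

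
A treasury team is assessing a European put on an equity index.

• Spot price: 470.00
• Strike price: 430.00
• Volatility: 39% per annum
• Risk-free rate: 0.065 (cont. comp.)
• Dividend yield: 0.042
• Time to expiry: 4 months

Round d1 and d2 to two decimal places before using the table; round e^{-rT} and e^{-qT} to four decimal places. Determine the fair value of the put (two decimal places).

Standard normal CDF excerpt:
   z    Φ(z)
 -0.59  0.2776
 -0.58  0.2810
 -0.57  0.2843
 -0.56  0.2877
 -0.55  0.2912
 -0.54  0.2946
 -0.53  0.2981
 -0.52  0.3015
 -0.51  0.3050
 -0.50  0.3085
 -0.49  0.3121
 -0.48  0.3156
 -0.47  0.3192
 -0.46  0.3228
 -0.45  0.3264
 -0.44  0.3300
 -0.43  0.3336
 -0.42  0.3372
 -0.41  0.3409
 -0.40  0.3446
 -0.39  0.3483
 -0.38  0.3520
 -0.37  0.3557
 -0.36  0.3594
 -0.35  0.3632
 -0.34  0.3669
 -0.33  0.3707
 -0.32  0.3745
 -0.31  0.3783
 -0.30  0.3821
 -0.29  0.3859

21.05

σ√T = 0.39 × 0.5774 = 0.2252
d₁ = [ln(470/430) + (0.065 − 0.042 + 0.39²/2)·0.3333] / 0.2252 = [0.0889 + 0.0330] / 0.2252 = 0.5417 → 0.54
d₂ = d₁ − σ√T = 0.5417 − 0.2252 = 0.3165 → 0.32
e^(−qT) = e^(−0.042·0.3333) = 0.9861;  e^(−rT) = e^(−0.065·0.3333) = 0.9786
P = 430·0.9786·N(-0.32) − 470·0.9861·N(-0.54) = 430·0.9786·0.3745 − 470·0.9861·0.2946 = 157.5889 − 136.5374 = 21.0515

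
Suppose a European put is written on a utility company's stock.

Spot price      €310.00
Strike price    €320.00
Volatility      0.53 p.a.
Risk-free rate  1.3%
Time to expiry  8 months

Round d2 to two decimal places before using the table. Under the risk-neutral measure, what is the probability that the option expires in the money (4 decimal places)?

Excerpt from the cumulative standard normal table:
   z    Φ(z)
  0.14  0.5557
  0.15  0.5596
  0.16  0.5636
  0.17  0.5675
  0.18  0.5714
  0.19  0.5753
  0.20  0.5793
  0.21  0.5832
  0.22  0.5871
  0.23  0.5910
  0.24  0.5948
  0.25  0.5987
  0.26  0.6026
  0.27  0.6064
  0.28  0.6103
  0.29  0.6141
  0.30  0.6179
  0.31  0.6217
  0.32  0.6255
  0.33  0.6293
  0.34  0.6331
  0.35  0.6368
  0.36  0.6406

0.6064

T = 0.6667;  σ√T = 0.4327
ln(S/K) + (r + σ²/2)T = ln(310/320) + (0.013 + 0.53²/2)·0.6667 = -0.0317 + 0.1023 = 0.0706
d₁ = 0.0706 / 0.4327 = 0.1630 → 0.16
d₂ = d₁ − σ√T = 0.1630 − 0.4327 = -0.2697 → -0.27
Pr(exercise) under Q = N(−d₂) = N(0.27) = 0.6064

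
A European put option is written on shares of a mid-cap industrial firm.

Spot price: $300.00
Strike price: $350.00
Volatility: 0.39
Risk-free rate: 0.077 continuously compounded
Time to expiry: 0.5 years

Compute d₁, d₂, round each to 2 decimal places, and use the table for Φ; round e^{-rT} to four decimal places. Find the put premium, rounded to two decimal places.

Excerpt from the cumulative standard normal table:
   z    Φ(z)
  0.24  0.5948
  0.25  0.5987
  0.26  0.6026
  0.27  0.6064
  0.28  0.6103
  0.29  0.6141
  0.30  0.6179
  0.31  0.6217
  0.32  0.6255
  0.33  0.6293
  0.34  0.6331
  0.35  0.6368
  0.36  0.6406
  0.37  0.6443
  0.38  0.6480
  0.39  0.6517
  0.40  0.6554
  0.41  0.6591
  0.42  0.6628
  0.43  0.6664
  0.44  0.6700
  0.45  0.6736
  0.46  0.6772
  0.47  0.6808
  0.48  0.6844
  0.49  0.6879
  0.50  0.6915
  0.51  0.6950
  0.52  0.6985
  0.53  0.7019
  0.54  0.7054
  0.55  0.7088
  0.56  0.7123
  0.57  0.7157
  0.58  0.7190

σ√T = 0.39·√0.5 = 0.2758
d₁ = [ln(300/350) + (0.077 + 0.39²/2)·0.5] / 0.2758 = [-0.1542 + 0.0765] / 0.2758 = -0.2815 which rounds to -0.28
d₂ = d₁ − σ√T = -0.2815 − 0.2758 = -0.5573 which rounds to -0.56
e^(−rT) = e^(−0.077·0.5) = 0.9622
N(−d₂) = N(0.56) = 0.7123;  N(−d₁) = N(0.28) = 0.6103
P = 350·0.9622·0.7123 − 300·0.6103 = 239.8813 − 183.0900 = 56.7913

$56.79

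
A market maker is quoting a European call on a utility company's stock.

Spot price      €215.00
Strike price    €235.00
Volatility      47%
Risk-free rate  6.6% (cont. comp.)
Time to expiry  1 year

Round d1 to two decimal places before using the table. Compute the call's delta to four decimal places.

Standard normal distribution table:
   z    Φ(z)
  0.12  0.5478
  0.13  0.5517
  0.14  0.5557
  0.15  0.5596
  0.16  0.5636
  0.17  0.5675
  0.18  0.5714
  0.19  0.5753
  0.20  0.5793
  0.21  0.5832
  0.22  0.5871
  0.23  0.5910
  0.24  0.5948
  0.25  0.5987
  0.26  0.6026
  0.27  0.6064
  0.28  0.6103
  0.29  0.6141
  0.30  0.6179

T = 1;  σ√T = 0.4700
d₁ = [ln(215/235) + (0.066 + 0.47²/2)·1] / 0.4700 = [-0.0889 + 0.1764] / 0.4700 = 0.1862 which rounds to 0.19
N(d₁) = N(0.19) = 0.5753
Δ_call = N(d₁) = 0.5753

0.5753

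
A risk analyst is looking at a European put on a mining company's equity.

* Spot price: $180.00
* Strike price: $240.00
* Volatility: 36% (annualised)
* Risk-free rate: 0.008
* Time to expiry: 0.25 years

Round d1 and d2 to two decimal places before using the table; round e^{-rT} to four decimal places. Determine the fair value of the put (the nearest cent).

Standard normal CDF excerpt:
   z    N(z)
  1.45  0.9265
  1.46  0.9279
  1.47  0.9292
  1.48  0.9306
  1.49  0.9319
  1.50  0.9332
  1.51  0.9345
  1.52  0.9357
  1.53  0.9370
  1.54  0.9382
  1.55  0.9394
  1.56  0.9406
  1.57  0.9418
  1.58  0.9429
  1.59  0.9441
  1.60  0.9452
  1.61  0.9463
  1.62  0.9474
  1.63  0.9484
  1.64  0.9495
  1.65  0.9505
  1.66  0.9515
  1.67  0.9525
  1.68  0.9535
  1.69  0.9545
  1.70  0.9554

σ√T = 0.36 × 0.5000 = 0.1800
ln(S/K) + (r + σ²/2)T = ln(180/240) + (0.008 + 0.36²/2)·0.25 = -0.2877 + 0.0182 = -0.2695
d₁ = -0.2695 / 0.1800 = -1.4971 ⇒ -1.50
d₂ = d₁ − σ√T = -1.4971 − 0.1800 = -1.6771 ⇒ -1.68
e^(−rT) = e^(−0.008·0.25) = 0.9980
N(−d₂) = N(1.68) = 0.9535;  N(−d₁) = N(1.50) = 0.9332
P = 240·0.9980·0.9535 − 180·0.9332 = 228.3823 − 167.9760 = 60.4063

$60.41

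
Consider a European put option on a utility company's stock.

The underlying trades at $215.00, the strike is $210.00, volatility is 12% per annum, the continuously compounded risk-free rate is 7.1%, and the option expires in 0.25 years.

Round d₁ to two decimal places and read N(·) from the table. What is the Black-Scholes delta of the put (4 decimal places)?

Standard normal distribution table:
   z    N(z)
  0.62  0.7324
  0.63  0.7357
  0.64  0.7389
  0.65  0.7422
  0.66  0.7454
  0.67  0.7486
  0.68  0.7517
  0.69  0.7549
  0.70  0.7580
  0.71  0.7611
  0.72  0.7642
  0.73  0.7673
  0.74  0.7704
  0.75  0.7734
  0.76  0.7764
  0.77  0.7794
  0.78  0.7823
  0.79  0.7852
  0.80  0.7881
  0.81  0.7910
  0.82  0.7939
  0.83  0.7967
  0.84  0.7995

-0.2358

T = 0.25;  σ√T = 0.0600
d₁ = [ln(215/210) + (0.071 + 0.12²/2)·0.25] / 0.0600 = [0.0235 + 0.0195] / 0.0600 = 0.7180 which rounds to 0.72
N(d₁) = N(0.72) = 0.7642
Δ_put = N(d₁) − 1 = 0.7642 − 1 = -0.2358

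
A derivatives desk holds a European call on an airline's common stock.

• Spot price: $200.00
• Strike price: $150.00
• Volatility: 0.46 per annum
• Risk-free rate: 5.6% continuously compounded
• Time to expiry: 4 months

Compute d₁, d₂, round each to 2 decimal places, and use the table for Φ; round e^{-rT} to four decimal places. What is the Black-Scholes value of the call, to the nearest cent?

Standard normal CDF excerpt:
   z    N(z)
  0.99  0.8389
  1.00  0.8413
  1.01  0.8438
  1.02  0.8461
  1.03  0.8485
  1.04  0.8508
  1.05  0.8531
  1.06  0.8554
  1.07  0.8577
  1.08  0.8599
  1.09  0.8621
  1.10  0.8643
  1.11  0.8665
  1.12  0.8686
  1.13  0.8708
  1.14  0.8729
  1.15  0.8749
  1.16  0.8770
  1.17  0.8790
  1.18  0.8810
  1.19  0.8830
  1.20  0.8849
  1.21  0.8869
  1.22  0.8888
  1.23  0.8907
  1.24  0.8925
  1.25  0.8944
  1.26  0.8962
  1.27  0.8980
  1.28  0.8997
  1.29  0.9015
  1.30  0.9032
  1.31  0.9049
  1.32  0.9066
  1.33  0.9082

$55.73

T = 0.3333;  σ√T = 0.2656
d₁ = [ln(200/150) + (0.056 + 0.46²/2)·0.3333] / 0.2656 = [0.2877 + 0.0539] / 0.2656 = 1.2863 ≈ 1.29
d₂ = d₁ − σ√T = 1.2863 − 0.2656 = 1.0207 ≈ 1.02
e^(−rT) = e^(−0.056·0.3333) = 0.9815
N(d₁) = N(1.29) = 0.9015;  N(d₂) = N(1.02) = 0.8461
C = 200·0.9015 − 150·0.9815·0.8461 = 180.3000 − 124.5671 = 55.7329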